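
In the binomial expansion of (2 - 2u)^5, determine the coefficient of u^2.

320

The general term is C(5,j)·(2)^j·(-2u)^(5-j); the u^2 term has j = 3.
C(5,3) = 10.
Coefficient = C(5,3) · 2^3 · (-2)^2 = 10 · 8 · 4 = 320.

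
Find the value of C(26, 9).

3124550

C(26,9) = (26·25·24·23·22·21·20·19·18) / 9! = 1133836704000 / 362880 = 3124550.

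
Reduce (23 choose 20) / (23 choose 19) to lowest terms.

C(n,k+1)/C(n,k) = (n−k)/(k+1) = (23−19)/(19+1) = 4/20 = 1/5.

1/5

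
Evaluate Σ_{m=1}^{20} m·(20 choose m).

Differentiating (1+x)^20 and setting x=1: Σ m·C(20,m) = 20·2^19 = 10485760.

10485760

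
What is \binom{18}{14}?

C(18,14) = C(18,4) by symmetry.
C(18,4) = (18·17·16·15) / 4! = 73440 / 24 = 3060.

3060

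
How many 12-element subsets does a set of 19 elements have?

C(19,12) = C(19,7) by symmetry.
C(19,7) = (19·18·17·16·15·14·13) / 7! = 253955520 / 5040 = 50388.

50388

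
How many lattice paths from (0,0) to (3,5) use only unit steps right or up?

56

Each path is a sequence of 8 steps with 3 rights: C(8,3) = 56.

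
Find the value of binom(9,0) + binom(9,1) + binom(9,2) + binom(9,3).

1 + 9 + 36 + 84 = 130.

130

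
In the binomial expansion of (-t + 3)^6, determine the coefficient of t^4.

135

The general term is C(6,j)·(-t)^j·(3)^(6-j); the t^4 term has j = 4.
C(6,4) = 15.
Coefficient = C(6,4) · 3^2 = 15 · 9 = 135.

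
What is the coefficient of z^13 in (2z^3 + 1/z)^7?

672

General term: C(7,j)·(2z^3)^j·(1/z)^(7-j), with z-exponent 3j − 1(7−j) = 4j − 7.
Set 4j − 7 = 13: j = 5.
C(7,5) = 21; 2^5 = 32; 1^2 = 1.
Coefficient = 21 · 32 · 1 = 672.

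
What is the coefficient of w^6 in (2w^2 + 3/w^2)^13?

General term: C(13,j)·(2w^2)^j·(3/w^2)^(13-j), with w-exponent 2j − 2(13−j) = 4j − 26.
Set 4j − 26 = 6: j = 8.
C(13,8) = 1287; 2^8 = 256; 3^5 = 243.
Coefficient = 1287 · 256 · 243 = 80061696.

80061696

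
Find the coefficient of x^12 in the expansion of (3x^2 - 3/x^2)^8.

-52488

General term: C(8,j)·(3x^2)^j·(-3/x^2)^(8-j), with x-exponent 2j − 2(8−j) = 4j − 16.
Set 4j − 16 = 12: j = 7.
C(8,7) = 8; 3^7 = 2187; (-3)^1 = -3.
Coefficient = 8 · 2187 · (-3) = -52488.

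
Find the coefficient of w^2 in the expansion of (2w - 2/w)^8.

General term: C(8,j)·(2w)^j·(-2/w)^(8-j), with w-exponent 1j − 1(8−j) = 2j − 8.
Set 2j − 8 = 2: j = 5.
C(8,5) = 56; 2^5 = 32; (-2)^3 = -8.
Coefficient = 56 · 32 · (-8) = -14336.

-14336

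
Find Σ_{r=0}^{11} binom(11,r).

2048

The entries of row 11 sum to 2^11 = 2048.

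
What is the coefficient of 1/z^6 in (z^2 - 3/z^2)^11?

General term: C(11,j)·(z^2)^j·(-3/z^2)^(11-j), with z-exponent 2j − 2(11−j) = 4j − 22.
Set 4j − 22 = -6: j = 4.
C(11,4) = 330; 1^4 = 1; (-3)^7 = -2187.
Coefficient = 330 · 1 · (-2187) = -721710.

-721710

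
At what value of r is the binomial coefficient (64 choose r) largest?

C(64,r) is maximized at r = 64/2 = 32.

32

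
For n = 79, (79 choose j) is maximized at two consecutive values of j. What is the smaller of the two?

39

For odd n = 79, C(79,j) peaks at j = (n−1)/2 and (n+1)/2; the smaller is 39.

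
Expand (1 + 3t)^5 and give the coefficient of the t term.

The general term is C(5,j)·(1)^j·(3t)^(5-j); the t^1 term has j = 4.
C(5,4) = 5.
Coefficient = C(5,4) · 3^1 = 5 · 3 = 15.

15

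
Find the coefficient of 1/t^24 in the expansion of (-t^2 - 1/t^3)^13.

-286

General term: C(13,j)·(-t^2)^j·(-1/t^3)^(13-j), with t-exponent 2j − 3(13−j) = 5j − 39.
Set 5j − 39 = -24: j = 3.
C(13,3) = 286; (-1)^3 = -1; (-1)^10 = 1.
Coefficient = 286 · (-1) · 1 = -286.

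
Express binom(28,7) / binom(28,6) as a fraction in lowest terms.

C(n,k+1)/C(n,k) = (n−k)/(k+1) = (28−6)/(6+1) = 22/7.

22/7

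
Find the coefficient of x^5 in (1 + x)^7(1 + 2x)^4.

1925

Coefficient of x^5 = Σ_{j} C(7,j)·1^j·C(4,5-j)·2^(5-j) for j from 1 to 5.
= 112 + 672 + 840 + 280 + 21 = 1925.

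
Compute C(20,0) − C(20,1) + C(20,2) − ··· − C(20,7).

The partial alternating sum Σ_{k=0}^{7} (−1)^k C(20,k) = (−1)^7 C(19,7) = -50388.

-50388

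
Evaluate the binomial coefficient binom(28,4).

20475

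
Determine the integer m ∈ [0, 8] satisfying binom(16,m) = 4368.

5

C(16,m) increases on 0 ≤ m ≤ 8. C(16,4) = 1820 and C(16,5) = 4368, so m = 5.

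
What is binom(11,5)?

462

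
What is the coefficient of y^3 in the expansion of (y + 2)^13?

The general term is C(13,j)·(y)^j·(2)^(13-j); the y^3 term has j = 3.
C(13,3) = 286.
Coefficient = C(13,3) · 2^10 = 286 · 1024 = 292864.

292864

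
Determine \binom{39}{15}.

25140840660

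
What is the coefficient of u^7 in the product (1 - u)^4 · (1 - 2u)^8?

Coefficient of u^7 = Σ_{j} C(4,j)·(-1)^j·C(8,7-j)·(-2)^(7-j) for j from 0 to 4.
= (-1024) + (-7168) + (-10752) + (-4480) + (-448) = -23872.

-23872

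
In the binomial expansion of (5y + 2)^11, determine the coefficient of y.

56320

The general term is C(11,j)·(5y)^j·(2)^(11-j); the y^1 term has j = 1.
C(11,1) = 11.
Coefficient = C(11,1) · 5^1 · 2^10 = 11 · 5 · 1024 = 56320.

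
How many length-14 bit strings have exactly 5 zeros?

2002

Choose the 5 positions: C(14,5) = 2002.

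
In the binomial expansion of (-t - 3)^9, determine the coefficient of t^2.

The general term is C(9,j)·(-t)^j·(-3)^(9-j); the t^2 term has j = 2.
C(9,2) = 36.
Coefficient = C(9,2) · (-3)^7 = 36 · (-2187) = -78732.

-78732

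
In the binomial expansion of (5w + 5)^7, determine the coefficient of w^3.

The general term is C(7,j)·(5w)^j·(5)^(7-j); the w^3 term has j = 3.
C(7,3) = 35.
Coefficient = C(7,3) · 5^3 · 5^4 = 35 · 125 · 625 = 2734375.

2734375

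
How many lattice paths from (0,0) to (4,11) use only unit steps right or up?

1365

Each path is a sequence of 15 steps with 4 rights: C(15,4) = 1365.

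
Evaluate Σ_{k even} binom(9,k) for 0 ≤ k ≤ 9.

256

Half of (1+1)^9 + (1−1)^9 gives the even-index sum: 2^8 = 256.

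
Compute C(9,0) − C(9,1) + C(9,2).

28

The partial alternating sum Σ_{k=0}^{2} (−1)^k C(9,k) = (−1)^2 C(8,2) = 28.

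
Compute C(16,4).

1820

C(16,4) = (16·15·14·13) / 4! = 43680 / 24 = 1820.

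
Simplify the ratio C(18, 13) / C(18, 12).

6/13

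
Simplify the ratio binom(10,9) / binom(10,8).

2/9

C(n,k+1)/C(n,k) = (n−k)/(k+1) = (10−8)/(8+1) = 2/9.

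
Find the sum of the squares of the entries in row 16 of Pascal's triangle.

Σ C(16,r)² is the coefficient of x^16 in (1+x)^16(1+x)^16 = (1+x)^32, i.e. C(32,16) = 601080390.

601080390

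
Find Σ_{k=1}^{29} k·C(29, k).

Since k·C(29,k) = 29·C(28,k−1), the sum is 29·2^28 = 29·268435456 = 7784628224.

7784628224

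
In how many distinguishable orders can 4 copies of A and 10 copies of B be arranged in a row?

1001

Choose positions for the A's: C(14,4) = 1001.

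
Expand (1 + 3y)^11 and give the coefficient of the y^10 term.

649539

The general term is C(11,j)·(1)^j·(3y)^(11-j); the y^10 term has j = 1.
C(11,1) = 11.
Coefficient = C(11,1) · 3^10 = 11 · 59049 = 649539.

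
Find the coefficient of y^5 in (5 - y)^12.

The general term is C(12,j)·(5)^j·(-y)^(12-j); the y^5 term has j = 7.
C(12,7) = 792.
Coefficient = C(12,7) · 5^7 · (-1)^5 = 792 · 78125 · (-1) = -61875000.

-61875000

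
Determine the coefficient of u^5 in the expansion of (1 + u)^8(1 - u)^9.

Coefficient of u^5 = Σ_{j} C(8,j)·1^j·C(9,5-j)·(-1)^(5-j) for j from 0 to 5.
= (-126) + 1008 + (-2352) + 2016 + (-630) + 56 = -28.

-28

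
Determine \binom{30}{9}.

14307150

C(30,9) = (30·29·28·27·26·25·24·23·22) / 9! = 5191778592000 / 362880 = 14307150.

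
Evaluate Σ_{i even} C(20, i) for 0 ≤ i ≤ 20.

Half of (1+1)^20 + (1−1)^20 gives the even-index sum: 2^19 = 524288.

524288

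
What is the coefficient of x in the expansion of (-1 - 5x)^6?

30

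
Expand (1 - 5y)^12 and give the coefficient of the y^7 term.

The general term is C(12,j)·(1)^j·(-5y)^(12-j); the y^7 term has j = 5.
C(12,5) = 792.
Coefficient = C(12,5) · (-5)^7 = 792 · (-78125) = -61875000.

-61875000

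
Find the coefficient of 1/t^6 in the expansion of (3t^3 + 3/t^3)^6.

10935

General term: C(6,j)·(3t^3)^j·(3/t^3)^(6-j), with t-exponent 3j − 3(6−j) = 6j − 18.
Set 6j − 18 = -6: j = 2.
C(6,2) = 15; 3^2 = 9; 3^4 = 81.
Coefficient = 15 · 9 · 81 = 10935.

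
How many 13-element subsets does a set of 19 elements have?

27132

C(19,13) = C(19,6) by symmetry.
C(19,6) = (19·18·17·16·15·14) / 6! = 19535040 / 720 = 27132.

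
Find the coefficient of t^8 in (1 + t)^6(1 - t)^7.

15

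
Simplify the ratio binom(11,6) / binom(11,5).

1

C(n,k+1)/C(n,k) = (n−k)/(k+1) = (11−5)/(5+1) = 6/6 = 1.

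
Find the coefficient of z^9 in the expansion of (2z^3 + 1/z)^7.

General term: C(7,j)·(2z^3)^j·(1/z)^(7-j), with z-exponent 3j − 1(7−j) = 4j − 7.
Set 4j − 7 = 9: j = 4.
C(7,4) = 35; 2^4 = 16; 1^3 = 1.
Coefficient = 35 · 16 · 1 = 560.

560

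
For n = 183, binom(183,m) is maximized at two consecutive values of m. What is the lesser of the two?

91

For odd n = 183, C(183,m) peaks at m = (n−1)/2 and (n+1)/2; the lesser is 91.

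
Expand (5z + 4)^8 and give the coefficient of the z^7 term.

2500000

The general term is C(8,j)·(5z)^j·(4)^(8-j); the z^7 term has j = 7.
C(8,7) = 8.
Coefficient = C(8,7) · 5^7 · 4^1 = 8 · 78125 · 4 = 2500000.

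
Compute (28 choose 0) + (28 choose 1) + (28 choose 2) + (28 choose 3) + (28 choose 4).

1 + 28 + 378 + 3276 + 20475 = 24158.

24158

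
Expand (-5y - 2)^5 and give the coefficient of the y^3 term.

-5000

The general term is C(5,j)·(-5y)^j·(-2)^(5-j); the y^3 term has j = 3.
C(5,3) = 10.
Coefficient = C(5,3) · (-5)^3 · (-2)^2 = 10 · (-125) · 4 = -5000.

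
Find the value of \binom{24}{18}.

134596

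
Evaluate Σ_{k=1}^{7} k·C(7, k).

Differentiating (1+x)^7 and setting x=1: Σ k·C(7,k) = 7·2^6 = 448.

448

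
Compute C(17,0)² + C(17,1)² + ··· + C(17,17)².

2333606220

Σ C(17,k)² is the coefficient of x^17 in (1+x)^17(1+x)^17 = (1+x)^34, i.e. C(34,17) = 2333606220.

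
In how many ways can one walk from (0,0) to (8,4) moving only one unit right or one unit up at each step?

Each path is a sequence of 12 steps with 8 rights: C(12,8) = 495.

495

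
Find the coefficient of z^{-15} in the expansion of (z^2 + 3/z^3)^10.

General term: C(10,j)·(z^2)^j·(3/z^3)^(10-j), with z-exponent 2j − 3(10−j) = 5j − 30.
Set 5j − 30 = -15: j = 3.
C(10,3) = 120; 1^3 = 1; 3^7 = 2187.
Coefficient = 120 · 1 · 2187 = 262440.

262440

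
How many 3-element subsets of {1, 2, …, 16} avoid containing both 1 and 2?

546

All 3-subsets: C(16,3) = 560. Those containing both fixed elements: C(14,1) = 14.
560 − 14 = 546.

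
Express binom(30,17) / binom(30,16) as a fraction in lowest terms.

14/17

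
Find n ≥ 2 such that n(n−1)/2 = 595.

n(n−1)/2 = 595 ⇒ n(n−1) = 1190. Since 35·34 = 1190, n = 35.

35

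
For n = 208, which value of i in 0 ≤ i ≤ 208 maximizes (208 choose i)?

C(208,i) is maximized at i = 208/2 = 104.

104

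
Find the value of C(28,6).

C(28,6) = (28·27·26·25·24·23) / 6! = 271252800 / 720 = 376740.

376740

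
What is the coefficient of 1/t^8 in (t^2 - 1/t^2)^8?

28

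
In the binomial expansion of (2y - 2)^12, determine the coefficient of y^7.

-3244032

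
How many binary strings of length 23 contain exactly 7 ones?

Choose the 7 positions: C(23,7) = 245157.

245157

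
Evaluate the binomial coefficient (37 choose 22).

9364199760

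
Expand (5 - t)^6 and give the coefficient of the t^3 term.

-2500

The general term is C(6,j)·(5)^j·(-t)^(6-j); the t^3 term has j = 3.
C(6,3) = 20.
Coefficient = C(6,3) · 5^3 · (-1)^3 = 20 · 125 · (-1) = -2500.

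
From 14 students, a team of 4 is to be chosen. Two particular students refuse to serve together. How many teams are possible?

All 4-subsets: C(14,4) = 1001. Those containing both fixed elements: C(12,2) = 66.
1001 − 66 = 935.

935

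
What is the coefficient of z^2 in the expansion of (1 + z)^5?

10

The general term is C(5,j)·(1)^j·(z)^(5-j); the z^2 term has j = 3.
C(5,3) = 10.
Coefficient = C(5,3) = 10.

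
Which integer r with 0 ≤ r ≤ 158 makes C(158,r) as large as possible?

C(158,r) is maximized at r = 158/2 = 79.

79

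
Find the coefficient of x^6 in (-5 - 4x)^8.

2867200

The general term is C(8,j)·(-5)^j·(-4x)^(8-j); the x^6 term has j = 2.
C(8,2) = 28.
Coefficient = C(8,2) · (-5)^2 · (-4)^6 = 28 · 25 · 4096 = 2867200.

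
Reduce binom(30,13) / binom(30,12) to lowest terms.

C(n,k+1)/C(n,k) = (n−k)/(k+1) = (30−12)/(12+1) = 18/13.

18/13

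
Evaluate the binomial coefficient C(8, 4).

70

C(8,4) = (8·7·6·5) / 4! = 1680 / 24 = 70.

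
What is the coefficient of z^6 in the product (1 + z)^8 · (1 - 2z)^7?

Coefficient of z^6 = Σ_{j} C(8,j)·1^j·C(7,6-j)·(-2)^(6-j) for j from 0 to 6.
= 448 + (-5376) + 15680 + (-15680) + 5880 + (-784) + 28 = 196.

196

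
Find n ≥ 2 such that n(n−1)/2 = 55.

n(n−1)/2 = 55 ⇒ n(n−1) = 110. Since 11·10 = 110, n = 11.

11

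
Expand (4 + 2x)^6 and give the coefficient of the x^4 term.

The general term is C(6,j)·(4)^j·(2x)^(6-j); the x^4 term has j = 2.
C(6,2) = 15.
Coefficient = C(6,2) · 4^2 · 2^4 = 15 · 16 · 16 = 3840.

3840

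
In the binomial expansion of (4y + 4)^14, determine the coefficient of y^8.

The general term is C(14,j)·(4y)^j·(4)^(14-j); the y^8 term has j = 8.
C(14,8) = 3003.
Coefficient = C(14,8) · 4^8 · 4^6 = 3003 · 65536 · 4096 = 806111674368.

806111674368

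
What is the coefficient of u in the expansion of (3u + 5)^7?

328125

The general term is C(7,j)·(3u)^j·(5)^(7-j); the u^1 term has j = 1.
C(7,1) = 7.
Coefficient = C(7,1) · 3^1 · 5^6 = 7 · 3 · 15625 = 328125.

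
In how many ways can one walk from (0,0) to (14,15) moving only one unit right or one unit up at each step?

77558760

Each path is a sequence of 29 steps with 14 rights: C(29,14) = 77558760.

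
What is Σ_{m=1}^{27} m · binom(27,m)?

Since m·C(27,m) = 27·C(26,m−1), the sum is 27·2^26 = 27·67108864 = 1811939328.

1811939328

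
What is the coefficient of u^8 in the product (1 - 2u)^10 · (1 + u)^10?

Coefficient of u^8 = Σ_{j} C(10,j)·(-2)^j·C(10,8-j)·1^(8-j) for j from 0 to 8.
= 45 + (-2400) + 37800 + (-241920) + 705600 + (-967680) + 604800 + (-153600) + 11520 = -5835.

-5835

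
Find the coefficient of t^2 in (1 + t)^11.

55

The general term is C(11,j)·(1)^j·(t)^(11-j); the t^2 term has j = 9.
C(11,9) = 55.
Coefficient = C(11,9) = 55.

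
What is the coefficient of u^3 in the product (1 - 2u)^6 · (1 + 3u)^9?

Coefficient of u^3 = Σ_{j} C(6,j)·(-2)^j·C(9,3-j)·3^(3-j) for j from 0 to 3.
= 2268 + (-3888) + 1620 + (-160) = -160.

-160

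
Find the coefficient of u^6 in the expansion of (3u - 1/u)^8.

General term: C(8,j)·(3u)^j·(-1/u)^(8-j), with u-exponent 1j − 1(8−j) = 2j − 8.
Set 2j − 8 = 6: j = 7.
C(8,7) = 8; 3^7 = 2187; (-1)^1 = -1.
Coefficient = 8 · 2187 · (-1) = -17496.

-17496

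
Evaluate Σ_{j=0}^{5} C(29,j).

146596

1 + 29 + 406 + 3654 + 23751 + 118755 = 146596.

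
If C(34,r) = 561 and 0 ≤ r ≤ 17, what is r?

2

C(34,r) increases on 0 ≤ r ≤ 17. C(34,1) = 34 and C(34,2) = 561, so r = 2.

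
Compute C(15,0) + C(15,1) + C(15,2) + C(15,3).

576

1 + 15 + 105 + 455 = 576.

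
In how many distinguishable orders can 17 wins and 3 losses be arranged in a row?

Choose positions for the wins: C(20,17) = 1140.

1140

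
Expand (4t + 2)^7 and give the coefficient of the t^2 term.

The general term is C(7,j)·(4t)^j·(2)^(7-j); the t^2 term has j = 2.
C(7,2) = 21.
Coefficient = C(7,2) · 4^2 · 2^5 = 21 · 16 · 32 = 10752.

10752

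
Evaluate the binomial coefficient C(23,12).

1352078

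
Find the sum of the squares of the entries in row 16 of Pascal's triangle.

By Vandermonde's identity, Σ C(16,r)² = C(32,16) = 601080390.

601080390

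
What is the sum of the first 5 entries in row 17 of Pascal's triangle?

1 + 17 + 136 + 680 + 2380 = 3214.

3214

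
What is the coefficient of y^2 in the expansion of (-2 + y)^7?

The general term is C(7,j)·(-2)^j·(y)^(7-j); the y^2 term has j = 5.
C(7,5) = 21.
Coefficient = C(7,5) · (-2)^5 = 21 · (-32) = -672.

-672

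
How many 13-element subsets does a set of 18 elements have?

8568

C(18,13) = C(18,5) by symmetry.
C(18,5) = (18·17·16·15·14) / 5! = 1028160 / 120 = 8568.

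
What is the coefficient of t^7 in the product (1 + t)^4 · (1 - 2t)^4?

32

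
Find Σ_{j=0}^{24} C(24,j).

Setting x = 1 in (1+x)^24 gives Σ C(24,j) = 2^24 = 16777216.

16777216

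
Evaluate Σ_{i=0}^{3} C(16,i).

697

1 + 16 + 120 + 560 = 697.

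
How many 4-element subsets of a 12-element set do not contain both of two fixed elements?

450

All 4-subsets: C(12,4) = 495. Those containing both fixed elements: C(10,2) = 45.
495 − 45 = 450.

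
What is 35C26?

70607460

C(35,26) = C(35,9) by symmetry.
C(35,9) = (35·34·33·32·31·30·29·28·27) / 9! = 25622035084800 / 362880 = 70607460.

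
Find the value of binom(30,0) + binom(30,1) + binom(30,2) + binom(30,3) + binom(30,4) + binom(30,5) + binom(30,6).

1 + 30 + 435 + 4060 + 27405 + 142506 + 593775 = 768212.

768212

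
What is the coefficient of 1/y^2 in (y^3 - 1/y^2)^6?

General term: C(6,j)·(y^3)^j·(-1/y^2)^(6-j), with y-exponent 3j − 2(6−j) = 5j − 12.
Set 5j − 12 = -2: j = 2.
C(6,2) = 15; 1^2 = 1; (-1)^4 = 1.
Coefficient = 15 · 1 · 1 = 15.

15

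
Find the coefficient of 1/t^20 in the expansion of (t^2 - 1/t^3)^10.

45

General term: C(10,j)·(t^2)^j·(-1/t^3)^(10-j), with t-exponent 2j − 3(10−j) = 5j − 30.
Set 5j − 30 = -20: j = 2.
C(10,2) = 45; 1^2 = 1; (-1)^8 = 1.
Coefficient = 45 · 1 · 1 = 45.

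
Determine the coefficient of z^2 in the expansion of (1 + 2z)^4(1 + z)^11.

Coefficient of z^2 = Σ_{j} C(4,j)·2^j·C(11,2-j)·1^(2-j) for j from 0 to 2.
= 55 + 88 + 24 = 167.

167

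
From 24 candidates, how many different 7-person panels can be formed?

346104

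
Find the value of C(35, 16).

C(35,16) = (35·34·33·32·31·30·29·28·27·26·25·24·23·22·21·20) / 16! = 84945040381058457600000 / 20922789888000 = 4059928950.

4059928950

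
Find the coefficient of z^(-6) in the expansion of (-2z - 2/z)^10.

46080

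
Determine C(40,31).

273438880

C(40,31) = C(40,9) by symmetry.
C(40,9) = (40·39·38·37·36·35·34·33·32) / 9! = 99225500774400 / 362880 = 273438880.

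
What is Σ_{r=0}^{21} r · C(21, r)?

Since r·C(21,r) = 21·C(20,r−1), the sum is 21·2^20 = 21·1048576 = 22020096.

22020096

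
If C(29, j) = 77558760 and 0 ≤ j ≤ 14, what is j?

14

C(29,j) increases on 0 ≤ j ≤ 14. C(29,13) = 67863915 and C(29,14) = 77558760, so j = 14.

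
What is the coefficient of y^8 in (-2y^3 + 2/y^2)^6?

960

General term: C(6,j)·(-2y^3)^j·(2/y^2)^(6-j), with y-exponent 3j − 2(6−j) = 5j − 12.
Set 5j − 12 = 8: j = 4.
C(6,4) = 15; (-2)^4 = 16; 2^2 = 4.
Coefficient = 15 · 16 · 4 = 960.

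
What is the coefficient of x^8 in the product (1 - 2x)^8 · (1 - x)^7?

157184

Coefficient of x^8 = Σ_{j} C(8,j)·(-2)^j·C(7,8-j)·(-1)^(8-j) for j from 1 to 8.
= 16 + 784 + 9408 + 39200 + 62720 + 37632 + 7168 + 256 = 157184.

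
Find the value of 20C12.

125970

C(20,12) = C(20,8) by symmetry.
C(20,8) = (20·19·18·17·16·15·14·13) / 8! = 5079110400 / 40320 = 125970.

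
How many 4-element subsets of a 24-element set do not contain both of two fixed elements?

10395

All 4-subsets: C(24,4) = 10626. Those containing both fixed elements: C(22,2) = 231.
10626 − 231 = 10395.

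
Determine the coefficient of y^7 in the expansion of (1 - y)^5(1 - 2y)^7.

Coefficient of y^7 = Σ_{j} C(5,j)·(-1)^j·C(7,7-j)·(-2)^(7-j) for j from 0 to 5.
= (-128) + (-2240) + (-6720) + (-5600) + (-1400) + (-84) = -16172.

-16172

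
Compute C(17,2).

136

C(17,2) = (17·16) / 2! = 272 / 2 = 136.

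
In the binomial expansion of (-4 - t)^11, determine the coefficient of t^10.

The general term is C(11,j)·(-4)^j·(-t)^(11-j); the t^10 term has j = 1.
C(11,1) = 11.
Coefficient = C(11,1) · (-4)^1 = 11 · (-4) = -44.

-44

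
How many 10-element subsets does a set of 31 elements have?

44352165

C(31,10) = (31·30·29·28·27·26·25·24·23·22) / 10! = 160945136352000 / 3628800 = 44352165.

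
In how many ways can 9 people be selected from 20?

This is C(20,9) = 167960.

167960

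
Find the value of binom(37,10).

C(37,10) = (37·36·35·34·33·32·31·30·29·28) / 10! = 1264020397516800 / 3628800 = 348330136.

348330136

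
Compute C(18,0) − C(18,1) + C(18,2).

136

The partial alternating sum Σ_{k=0}^{2} (−1)^k C(18,k) = (−1)^2 C(17,2) = 136.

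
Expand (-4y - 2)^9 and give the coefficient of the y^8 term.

The general term is C(9,j)·(-4y)^j·(-2)^(9-j); the y^8 term has j = 8.
C(9,8) = 9.
Coefficient = C(9,8) · (-4)^8 · (-2)^1 = 9 · 65536 · (-2) = -1179648.

-1179648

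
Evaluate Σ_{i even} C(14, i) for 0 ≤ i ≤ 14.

Even-i terms of row 14 sum to 2^13 = 8192.

8192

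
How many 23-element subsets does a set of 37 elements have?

6107086800

C(37,23) = C(37,14) by symmetry.
C(37,14) = (37·36·35·34·33·32·31·30·29·28·27·26·25·24) / 14! = 532405391434076160000 / 87178291200 = 6107086800.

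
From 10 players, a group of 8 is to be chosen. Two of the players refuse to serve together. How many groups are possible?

All 8-subsets: C(10,8) = 45. Those containing both fixed elements: C(8,6) = 28.
45 − 28 = 17.

17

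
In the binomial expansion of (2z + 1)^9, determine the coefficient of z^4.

2016

The general term is C(9,j)·(2z)^j·(1)^(9-j); the z^4 term has j = 4.
C(9,4) = 126.
Coefficient = C(9,4) · 2^4 = 126 · 16 = 2016.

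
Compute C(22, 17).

26334

C(22,17) = C(22,5) by symmetry.
C(22,5) = (22·21·20·19·18) / 5! = 3160080 / 120 = 26334.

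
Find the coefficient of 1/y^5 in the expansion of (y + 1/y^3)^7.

35

General term: C(7,j)·(y)^j·(1/y^3)^(7-j), with y-exponent 1j − 3(7−j) = 4j − 21.
Set 4j − 21 = -5: j = 4.
C(7,4) = 35; 1^4 = 1; 1^3 = 1.
Coefficient = 35 · 1 · 1 = 35.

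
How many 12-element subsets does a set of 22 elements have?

646646

C(22,12) = C(22,10) by symmetry.
C(22,10) = (22·21·20·19·18·17·16·15·14·13) / 10! = 2346549004800 / 3628800 = 646646.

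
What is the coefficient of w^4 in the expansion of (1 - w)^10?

210

The general term is C(10,j)·(1)^j·(-w)^(10-j); the w^4 term has j = 6.
C(10,6) = 210.
Coefficient = C(10,6) = 210.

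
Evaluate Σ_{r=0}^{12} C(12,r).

Setting x = 1 in (1+x)^12 gives Σ C(12,r) = 2^12 = 4096.

4096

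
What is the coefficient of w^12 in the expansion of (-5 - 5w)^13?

-15869140625

The general term is C(13,j)·(-5)^j·(-5w)^(13-j); the w^12 term has j = 1.
C(13,1) = 13.
Coefficient = C(13,1) · (-5)^1 · (-5)^12 = 13 · (-5) · 244140625 = -15869140625.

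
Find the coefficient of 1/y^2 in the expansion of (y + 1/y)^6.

15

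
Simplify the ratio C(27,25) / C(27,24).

C(n,k+1)/C(n,k) = (n−k)/(k+1) = (27−24)/(24+1) = 3/25.

3/25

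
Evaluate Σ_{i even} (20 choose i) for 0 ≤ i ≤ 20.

Half of (1+1)^20 + (1−1)^20 gives the even-index sum: 2^19 = 524288.

524288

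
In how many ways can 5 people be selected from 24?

This is C(24,5) = 42504.

42504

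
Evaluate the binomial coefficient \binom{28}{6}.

376740

C(28,6) = (28·27·26·25·24·23) / 6! = 271252800 / 720 = 376740.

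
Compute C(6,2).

C(6,2) = (6·5) / 2! = 30 / 2 = 15.

15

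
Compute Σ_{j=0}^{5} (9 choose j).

1 + 9 + 36 + 84 + 126 + 126 = 382.

382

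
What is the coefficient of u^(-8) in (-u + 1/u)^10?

General term: C(10,j)·(-u)^j·(1/u)^(10-j), with u-exponent 1j − 1(10−j) = 2j − 10.
Set 2j − 10 = -8: j = 1.
C(10,1) = 10; (-1)^1 = -1; 1^9 = 1.
Coefficient = 10 · (-1) · 1 = -10.

-10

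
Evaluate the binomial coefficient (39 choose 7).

C(39,7) = (39·38·37·36·35·34·33) / 7! = 77519922480 / 5040 = 15380937.

15380937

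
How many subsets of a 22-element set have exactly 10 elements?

Choose the 10 positions: C(22,10) = 646646.

646646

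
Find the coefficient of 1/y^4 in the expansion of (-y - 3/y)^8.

20412

General term: C(8,j)·(-y)^j·(-3/y)^(8-j), with y-exponent 1j − 1(8−j) = 2j − 8.
Set 2j − 8 = -4: j = 2.
C(8,2) = 28; (-1)^2 = 1; (-3)^6 = 729.
Coefficient = 28 · 1 · 729 = 20412.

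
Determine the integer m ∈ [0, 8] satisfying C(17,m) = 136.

C(17,m) increases on 0 ≤ m ≤ 8. C(17,1) = 17 and C(17,2) = 136, so m = 2.

2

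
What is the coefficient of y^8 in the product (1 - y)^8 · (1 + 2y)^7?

-351

Coefficient of y^8 = Σ_{j} C(8,j)·(-1)^j·C(7,8-j)·2^(8-j) for j from 1 to 8.
= (-1024) + 12544 + (-37632) + 39200 + (-15680) + 2352 + (-112) + 1 = -351.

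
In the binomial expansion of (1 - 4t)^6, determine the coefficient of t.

-24

The general term is C(6,j)·(1)^j·(-4t)^(6-j); the t^1 term has j = 5.
C(6,5) = 6.
Coefficient = C(6,5) · (-4)^1 = 6 · (-4) = -24.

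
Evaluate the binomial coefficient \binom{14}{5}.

2002

C(14,5) = (14·13·12·11·10) / 5! = 240240 / 120 = 2002.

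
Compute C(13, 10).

286

C(13,10) = C(13,3) by symmetry.
C(13,3) = (13·12·11) / 3! = 1716 / 6 = 286.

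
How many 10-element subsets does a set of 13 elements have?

C(13,10) = C(13,3) by symmetry.
C(13,3) = (13·12·11) / 3! = 1716 / 6 = 286.

286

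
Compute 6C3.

20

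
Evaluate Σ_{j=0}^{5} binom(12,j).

1586

1 + 12 + 66 + 220 + 495 + 792 = 1586.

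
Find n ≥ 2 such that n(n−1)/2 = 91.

14

n(n−1)/2 = 91 ⇒ n(n−1) = 182. Since 14·13 = 182, n = 14.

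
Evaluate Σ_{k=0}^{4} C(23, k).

1 + 23 + 253 + 1771 + 8855 = 10903.

10903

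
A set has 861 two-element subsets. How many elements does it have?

42

n(n−1)/2 = 861 ⇒ n(n−1) = 1722. Since 42·41 = 1722, n = 42.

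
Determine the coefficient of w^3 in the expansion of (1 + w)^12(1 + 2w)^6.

Coefficient of w^3 = Σ_{j} C(12,j)·1^j·C(6,3-j)·2^(3-j) for j from 0 to 3.
= 160 + 720 + 792 + 220 = 1892.

1892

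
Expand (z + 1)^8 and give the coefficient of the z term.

8

The general term is C(8,j)·(z)^j·(1)^(8-j); the z^1 term has j = 1.
C(8,1) = 8.
Coefficient = C(8,1) = 8.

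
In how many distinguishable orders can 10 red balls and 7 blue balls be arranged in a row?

19448

Choose positions for the red balls: C(17,10) = 19448.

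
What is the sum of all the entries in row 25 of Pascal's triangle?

The entries of row 25 sum to 2^25 = 33554432.

33554432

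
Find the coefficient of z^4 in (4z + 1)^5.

1280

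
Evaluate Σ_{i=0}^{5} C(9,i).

382

1 + 9 + 36 + 84 + 126 + 126 = 382.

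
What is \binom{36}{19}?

8597496600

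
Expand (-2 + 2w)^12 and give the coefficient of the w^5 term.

The general term is C(12,j)·(-2)^j·(2w)^(12-j); the w^5 term has j = 7.
C(12,7) = 792.
Coefficient = C(12,7) · (-2)^7 · 2^5 = 792 · (-128) · 32 = -3244032.

-3244032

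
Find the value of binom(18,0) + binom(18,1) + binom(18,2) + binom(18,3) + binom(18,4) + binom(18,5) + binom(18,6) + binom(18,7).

1 + 18 + 153 + 816 + 3060 + 8568 + 18564 + 31824 = 63004.

63004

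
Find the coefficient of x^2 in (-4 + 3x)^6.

The general term is C(6,j)·(-4)^j·(3x)^(6-j); the x^2 term has j = 4.
C(6,4) = 15.
Coefficient = C(6,4) · (-4)^4 · 3^2 = 15 · 256 · 9 = 34560.

34560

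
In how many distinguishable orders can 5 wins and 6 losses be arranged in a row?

462

Choose positions for the wins: C(11,5) = 462.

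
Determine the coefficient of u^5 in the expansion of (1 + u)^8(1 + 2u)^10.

73360

Coefficient of u^5 = Σ_{j} C(8,j)·1^j·C(10,5-j)·2^(5-j) for j from 0 to 5.
= 8064 + 26880 + 26880 + 10080 + 1400 + 56 = 73360.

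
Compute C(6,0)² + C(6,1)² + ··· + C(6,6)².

By Vandermonde's identity, Σ C(6,j)² = C(12,6) = 924.

924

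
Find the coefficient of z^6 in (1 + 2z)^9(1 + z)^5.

53154

Coefficient of z^6 = Σ_{j} C(9,j)·2^j·C(5,6-j)·1^(6-j) for j from 1 to 6.
= 18 + 720 + 6720 + 20160 + 20160 + 5376 = 53154.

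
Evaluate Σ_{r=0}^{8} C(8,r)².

By Vandermonde's identity, Σ C(8,r)² = C(16,8) = 12870.

12870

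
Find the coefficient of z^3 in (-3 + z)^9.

The general term is C(9,j)·(-3)^j·(z)^(9-j); the z^3 term has j = 6.
C(9,6) = 84.
Coefficient = C(9,6) · (-3)^6 = 84 · 729 = 61236.

61236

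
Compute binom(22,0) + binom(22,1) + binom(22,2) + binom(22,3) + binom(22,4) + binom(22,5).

1 + 22 + 231 + 1540 + 7315 + 26334 = 35443.

35443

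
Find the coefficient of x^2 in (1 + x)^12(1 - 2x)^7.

-18

Coefficient of x^2 = Σ_{j} C(12,j)·1^j·C(7,2-j)·(-2)^(2-j) for j from 0 to 2.
= 84 + (-168) + 66 = -18.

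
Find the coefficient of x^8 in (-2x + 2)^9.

The general term is C(9,j)·(-2x)^j·(2)^(9-j); the x^8 term has j = 8.
C(9,8) = 9.
Coefficient = C(9,8) · (-2)^8 · 2^1 = 9 · 256 · 2 = 4608.

4608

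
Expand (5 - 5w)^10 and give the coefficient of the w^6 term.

The general term is C(10,j)·(5)^j·(-5w)^(10-j); the w^6 term has j = 4.
C(10,4) = 210.
Coefficient = C(10,4) · 5^4 · (-5)^6 = 210 · 625 · 15625 = 2050781250.

2050781250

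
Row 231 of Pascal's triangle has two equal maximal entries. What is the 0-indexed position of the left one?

For odd n = 231, C(231,m) peaks at m = (n−1)/2 and (n+1)/2; the lesser is 115.

115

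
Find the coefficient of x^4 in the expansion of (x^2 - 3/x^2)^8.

-1512

General term: C(8,j)·(x^2)^j·(-3/x^2)^(8-j), with x-exponent 2j − 2(8−j) = 4j − 16.
Set 4j − 16 = 4: j = 5.
C(8,5) = 56; 1^5 = 1; (-3)^3 = -27.
Coefficient = 56 · 1 · (-27) = -1512.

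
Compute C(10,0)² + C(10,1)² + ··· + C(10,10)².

184756

Σ C(10,i)² is the coefficient of x^10 in (1+x)^10(1+x)^10 = (1+x)^20, i.e. C(20,10) = 184756.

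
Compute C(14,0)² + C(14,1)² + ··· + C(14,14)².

By Vandermonde's identity, Σ C(14,r)² = C(28,14) = 40116600.

40116600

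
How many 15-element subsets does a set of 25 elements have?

3268760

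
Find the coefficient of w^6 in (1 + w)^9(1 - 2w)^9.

Coefficient of w^6 = Σ_{j} C(9,j)·1^j·C(9,6-j)·(-2)^(6-j) for j from 0 to 6.
= 5376 + (-36288) + 72576 + (-56448) + 18144 + (-2268) + 84 = 1176.

1176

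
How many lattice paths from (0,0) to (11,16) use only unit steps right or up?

13037895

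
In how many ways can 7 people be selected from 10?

120

This is C(10,7) = 120.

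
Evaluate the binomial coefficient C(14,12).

91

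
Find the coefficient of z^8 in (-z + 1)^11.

165

The general term is C(11,j)·(-z)^j·(1)^(11-j); the z^8 term has j = 8.
C(11,8) = 165.
Coefficient = C(11,8) = 165.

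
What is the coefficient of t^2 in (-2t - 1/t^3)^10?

11520

General term: C(10,j)·(-2t)^j·(-1/t^3)^(10-j), with t-exponent 1j − 3(10−j) = 4j − 30.
Set 4j − 30 = 2: j = 8.
C(10,8) = 45; (-2)^8 = 256; (-1)^2 = 1.
Coefficient = 45 · 256 · 1 = 11520.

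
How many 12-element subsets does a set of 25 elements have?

C(25,12) = (25·24·23·22·21·20·19·18·17·16·15·14) / 12! = 2490952020480000 / 479001600 = 5200300.

5200300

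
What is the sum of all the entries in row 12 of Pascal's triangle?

4096

Setting x = 1 in (1+x)^12 gives Σ C(12,i) = 2^12 = 4096.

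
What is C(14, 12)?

91

C(14,12) = C(14,2) by symmetry.
C(14,2) = (14·13) / 2! = 182 / 2 = 91.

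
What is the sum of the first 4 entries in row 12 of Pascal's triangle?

299

1 + 12 + 66 + 220 = 299.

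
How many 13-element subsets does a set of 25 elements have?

5200300

C(25,13) = C(25,12) by symmetry.
C(25,12) = (25·24·23·22·21·20·19·18·17·16·15·14) / 12! = 2490952020480000 / 479001600 = 5200300.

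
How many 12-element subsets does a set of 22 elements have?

646646

C(22,12) = C(22,10) by symmetry.
C(22,10) = (22·21·20·19·18·17·16·15·14·13) / 10! = 2346549004800 / 3628800 = 646646.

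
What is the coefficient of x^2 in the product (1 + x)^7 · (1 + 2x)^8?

Coefficient of x^2 = Σ_{j} C(7,j)·1^j·C(8,2-j)·2^(2-j) for j from 0 to 2.
= 112 + 112 + 21 = 245.

245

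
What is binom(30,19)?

54627300

C(30,19) = C(30,11) by symmetry.
C(30,11) = (30·29·28·27·26·25·24·23·22·21·20) / 11! = 2180547008640000 / 39916800 = 54627300.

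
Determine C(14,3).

C(14,3) = (14·13·12) / 3! = 2184 / 6 = 364.

364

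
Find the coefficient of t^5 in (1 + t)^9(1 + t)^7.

4368

(1 + t)^9(1 + t)^7 = (1 + t)^16, so the coefficient of t^5 is C(16,5)·1^5 = 4368·1 = 4368.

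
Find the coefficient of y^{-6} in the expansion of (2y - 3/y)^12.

General term: C(12,j)·(2y)^j·(-3/y)^(12-j), with y-exponent 1j − 1(12−j) = 2j − 12.
Set 2j − 12 = -6: j = 3.
C(12,3) = 220; 2^3 = 8; (-3)^9 = -19683.
Coefficient = 220 · 8 · (-19683) = -34642080.

-34642080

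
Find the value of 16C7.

11440

C(16,7) = (16·15·14·13·12·11·10) / 7! = 57657600 / 5040 = 11440.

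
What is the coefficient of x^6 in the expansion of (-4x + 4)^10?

The general term is C(10,j)·(-4x)^j·(4)^(10-j); the x^6 term has j = 6.
C(10,6) = 210.
Coefficient = C(10,6) · (-4)^6 · 4^4 = 210 · 4096 · 256 = 220200960.

220200960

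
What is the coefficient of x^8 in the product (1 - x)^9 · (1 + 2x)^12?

Coefficient of x^8 = Σ_{j} C(9,j)·(-1)^j·C(12,8-j)·2^(8-j) for j from 0 to 8.
= 126720 + (-912384) + 2128896 + (-2128896) + 997920 + (-221760) + 22176 + (-864) + 9 = 11817.

11817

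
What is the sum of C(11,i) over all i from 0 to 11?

2048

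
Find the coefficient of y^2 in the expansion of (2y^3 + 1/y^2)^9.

General term: C(9,j)·(2y^3)^j·(1/y^2)^(9-j), with y-exponent 3j − 2(9−j) = 5j − 18.
Set 5j − 18 = 2: j = 4.
C(9,4) = 126; 2^4 = 16; 1^5 = 1.
Coefficient = 126 · 16 · 1 = 2016.

2016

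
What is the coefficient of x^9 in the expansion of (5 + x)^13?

The general term is C(13,j)·(5)^j·(x)^(13-j); the x^9 term has j = 4.
C(13,4) = 715.
Coefficient = C(13,4) · 5^4 = 715 · 625 = 446875.

446875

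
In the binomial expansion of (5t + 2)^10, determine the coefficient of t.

25600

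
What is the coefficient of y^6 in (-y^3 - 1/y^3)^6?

General term: C(6,j)·(-y^3)^j·(-1/y^3)^(6-j), with y-exponent 3j − 3(6−j) = 6j − 18.
Set 6j − 18 = 6: j = 4.
C(6,4) = 15; (-1)^4 = 1; (-1)^2 = 1.
Coefficient = 15 · 1 · 1 = 15.

15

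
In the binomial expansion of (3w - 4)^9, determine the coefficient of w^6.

-3919104

The general term is C(9,j)·(3w)^j·(-4)^(9-j); the w^6 term has j = 6.
C(9,6) = 84.
Coefficient = C(9,6) · 3^6 · (-4)^3 = 84 · 729 · (-64) = -3919104.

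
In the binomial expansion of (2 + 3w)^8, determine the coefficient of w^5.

108864

The general term is C(8,j)·(2)^j·(3w)^(8-j); the w^5 term has j = 3.
C(8,3) = 56.
Coefficient = C(8,3) · 2^3 · 3^5 = 56 · 8 · 243 = 108864.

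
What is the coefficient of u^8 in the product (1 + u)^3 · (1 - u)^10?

63

Coefficient of u^8 = Σ_{j} C(3,j)·1^j·C(10,8-j)·(-1)^(8-j) for j from 0 to 3.
= 45 + (-360) + 630 + (-252) = 63.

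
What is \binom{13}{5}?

C(13,5) = (13·12·11·10·9) / 5! = 154440 / 120 = 1287.

1287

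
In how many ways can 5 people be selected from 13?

1287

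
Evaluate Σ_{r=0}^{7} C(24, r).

1 + 24 + 276 + 2024 + 10626 + 42504 + 134596 + 346104 = 536155.

536155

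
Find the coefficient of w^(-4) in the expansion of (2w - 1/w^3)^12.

General term: C(12,j)·(2w)^j·(-1/w^3)^(12-j), with w-exponent 1j − 3(12−j) = 4j − 36.
Set 4j − 36 = -4: j = 8.
C(12,8) = 495; 2^8 = 256; (-1)^4 = 1.
Coefficient = 495 · 256 · 1 = 126720.

126720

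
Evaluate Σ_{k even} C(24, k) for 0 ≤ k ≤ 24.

Even-k terms of row 24 sum to 2^23 = 8388608.

8388608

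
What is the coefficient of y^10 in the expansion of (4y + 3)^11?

The general term is C(11,j)·(4y)^j·(3)^(11-j); the y^10 term has j = 10.
C(11,10) = 11.
Coefficient = C(11,10) · 4^10 · 3^1 = 11 · 1048576 · 3 = 34603008.

34603008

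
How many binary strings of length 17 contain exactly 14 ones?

680

Choose the 14 positions: C(17,14) = 680.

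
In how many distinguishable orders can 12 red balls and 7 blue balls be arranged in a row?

Choose positions for the red balls: C(19,12) = 50388.

50388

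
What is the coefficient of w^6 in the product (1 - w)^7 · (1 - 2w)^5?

Coefficient of w^6 = Σ_{j} C(7,j)·(-1)^j·C(5,6-j)·(-2)^(6-j) for j from 1 to 6.
= 224 + 1680 + 2800 + 1400 + 210 + 7 = 6321.

6321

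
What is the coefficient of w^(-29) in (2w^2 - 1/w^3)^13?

General term: C(13,j)·(2w^2)^j·(-1/w^3)^(13-j), with w-exponent 2j − 3(13−j) = 5j − 39.
Set 5j − 39 = -29: j = 2.
C(13,2) = 78; 2^2 = 4; (-1)^11 = -1.
Coefficient = 78 · 4 · (-1) = -312.

-312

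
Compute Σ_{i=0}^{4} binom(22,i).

9109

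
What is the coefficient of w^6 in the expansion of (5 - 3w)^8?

The general term is C(8,j)·(5)^j·(-3w)^(8-j); the w^6 term has j = 2.
C(8,2) = 28.
Coefficient = C(8,2) · 5^2 · (-3)^6 = 28 · 25 · 729 = 510300.

510300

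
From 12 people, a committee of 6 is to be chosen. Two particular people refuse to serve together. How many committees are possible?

All 6-subsets: C(12,6) = 924. Those containing both fixed elements: C(10,4) = 210.
924 − 210 = 714.

714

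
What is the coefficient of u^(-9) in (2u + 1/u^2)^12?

25344

General term: C(12,j)·(2u)^j·(1/u^2)^(12-j), with u-exponent 1j − 2(12−j) = 3j − 24.
Set 3j − 24 = -9: j = 5.
C(12,5) = 792; 2^5 = 32; 1^7 = 1.
Coefficient = 792 · 32 · 1 = 25344.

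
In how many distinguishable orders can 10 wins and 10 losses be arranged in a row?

184756

Choose positions for the wins: C(20,10) = 184756.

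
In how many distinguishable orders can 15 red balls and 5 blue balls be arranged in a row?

15504

Choose positions for the red balls: C(20,15) = 15504.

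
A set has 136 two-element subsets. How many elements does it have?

17

n(n−1)/2 = 136 ⇒ n(n−1) = 272. Since 17·16 = 272, n = 17.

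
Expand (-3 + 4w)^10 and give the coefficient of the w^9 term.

The general term is C(10,j)·(-3)^j·(4w)^(10-j); the w^9 term has j = 1.
C(10,1) = 10.
Coefficient = C(10,1) · (-3)^1 · 4^9 = 10 · (-3) · 262144 = -7864320.

-7864320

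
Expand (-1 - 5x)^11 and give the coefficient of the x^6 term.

-7218750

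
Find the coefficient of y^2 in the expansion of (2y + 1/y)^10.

13440

General term: C(10,j)·(2y)^j·(1/y)^(10-j), with y-exponent 1j − 1(10−j) = 2j − 10.
Set 2j − 10 = 2: j = 6.
C(10,6) = 210; 2^6 = 64; 1^4 = 1.
Coefficient = 210 · 64 · 1 = 13440.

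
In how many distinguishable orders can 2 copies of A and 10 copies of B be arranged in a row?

Choose positions for the A's: C(12,2) = 66.

66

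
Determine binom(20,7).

C(20,7) = (20·19·18·17·16·15·14) / 7! = 390700800 / 5040 = 77520.

77520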